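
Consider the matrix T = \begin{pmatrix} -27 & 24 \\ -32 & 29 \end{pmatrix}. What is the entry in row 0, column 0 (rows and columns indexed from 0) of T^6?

-43959

Characteristic polynomial: s^2 - 2s - 15 = (s - 5)(s + 3), so the eigenvalues are -3, 5.
s=-3: eigenvector (1, 1).
s=5: eigenvector (3, 4).
P = [[1, 3], [1, 4]], D = diag(-3, 5), P⁻¹ = [[4, -3], [-1, 1]].
T⁶ = P·diag(729, 15625)·P⁻¹ = [[-43959, 44688], [-59584, 60313]].
The requested entry is -43959.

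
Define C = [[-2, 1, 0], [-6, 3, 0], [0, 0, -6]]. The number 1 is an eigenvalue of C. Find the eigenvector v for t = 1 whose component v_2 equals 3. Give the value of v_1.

1

C − 1I = [[-3, 1, 0], [-6, 2, 0], [0, 0, -7]].
Solving (C − 1I)v = 0 gives the eigenspace spanned by (1, 3, 0).
With v_2 = 3, v = (1, 3, 0), so v_1 = 1.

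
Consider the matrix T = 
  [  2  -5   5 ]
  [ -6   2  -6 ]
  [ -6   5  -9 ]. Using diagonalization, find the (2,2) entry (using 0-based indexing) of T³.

-99

Characteristic polynomial: λ^3 + 5λ^2 - 2λ - 24 = (λ - 2)(λ + 3)(λ + 4), so the eigenvalues are -4, -3, 2.
λ=-3: eigenvector (1, 0, -1).
λ=2: eigenvector (-1, 1, 1).
λ=-4: eigenvector (0, 1, 1).
P = [[1, -1, 0], [0, 1, 1], [-1, 1, 1]], D = diag(-3, 2, -4), P⁻¹ = [[0, 1, -1], [-1, 1, -1], [1, 0, 1]].
T³ = P·diag(-27, 8, -64)·P⁻¹ = [[8, -35, 35], [-72, 8, -72], [-72, 35, -99]].
The requested entry is -99.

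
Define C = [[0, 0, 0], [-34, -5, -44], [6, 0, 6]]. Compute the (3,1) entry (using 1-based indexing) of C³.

216

Characteristic polynomial: λ^3 - λ^2 - 30λ = λ(λ - 6)(λ + 5), so the eigenvalues are -5, 0, 6.
λ=0: eigenvector (1, 2, -1).
λ=-5: eigenvector (0, 1, 0).
λ=6: eigenvector (0, -4, 1).
P = [[1, 0, 0], [2, 1, -4], [-1, 0, 1]], D = diag(0, -5, 6), P⁻¹ = [[1, 0, 0], [2, 1, 4], [1, 0, 1]].
C³ = P·diag(0, -125, 216)·P⁻¹ = [[0, 0, 0], [-1114, -125, -1364], [216, 0, 216]].
The requested entry is 216.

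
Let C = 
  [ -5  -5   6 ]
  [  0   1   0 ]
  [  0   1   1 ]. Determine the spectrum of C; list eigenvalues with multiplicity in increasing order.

-5, 1, 1

Characteristic polynomial: p(μ) = μ^3 + 3μ^2 - 9μ + 5 = (μ - 1)^2(μ + 5).
Roots (with multiplicity): -5, 1, 1.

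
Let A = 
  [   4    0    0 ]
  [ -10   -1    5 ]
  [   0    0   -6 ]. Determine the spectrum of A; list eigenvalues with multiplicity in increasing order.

-6, -1, 4

Characteristic polynomial: p(λ) = λ^3 + 3λ^2 - 22λ - 24 = (λ - 4)(λ + 1)(λ + 6).
Roots (with multiplicity): -6, -1, 4.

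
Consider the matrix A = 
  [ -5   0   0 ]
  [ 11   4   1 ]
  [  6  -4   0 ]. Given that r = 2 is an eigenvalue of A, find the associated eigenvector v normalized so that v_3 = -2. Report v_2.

A − 2I = [[-7, 0, 0], [11, 2, 1], [6, -4, -2]].
Solving (A − 2I)v = 0 gives the eigenspace spanned by (0, 1, -2).
With v_3 = -2, v = (0, 1, -2), so v_2 = 1.

1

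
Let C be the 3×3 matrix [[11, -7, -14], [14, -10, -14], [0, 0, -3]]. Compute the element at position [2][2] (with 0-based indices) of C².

Characteristic polynomial: t^3 + 2t^2 - 15t - 36 = (t - 4)(t + 3)^2, so the eigenvalues are -3, -3, 4.
t=-3: eigenvector (3, 2, 2).
t=4: eigenvector (1, 1, 0).
t=-3: eigenvector (2, 2, 1).
P = [[3, 1, 2], [2, 1, 2], [2, 0, 1]], D = diag(-3, 4, -3), P⁻¹ = [[1, -1, 0], [2, -1, -2], [-2, 2, 1]].
C² = P·diag(9, 16, 9)·P⁻¹ = [[23, -7, -14], [14, 2, -14], [0, 0, 9]].
The requested entry is 9.

9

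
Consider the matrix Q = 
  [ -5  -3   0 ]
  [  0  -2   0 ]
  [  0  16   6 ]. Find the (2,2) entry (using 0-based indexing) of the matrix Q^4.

1296

Characteristic polynomial: μ^3 + μ^2 - 32μ - 60 = (μ - 6)(μ + 2)(μ + 5), so the eigenvalues are -5, -2, 6.
μ=-5: eigenvector (1, 0, 0).
μ=-2: eigenvector (-1, 1, -2).
μ=6: eigenvector (0, 0, 1).
P = [[1, -1, 0], [0, 1, 0], [0, -2, 1]], D = diag(-5, -2, 6), P⁻¹ = [[1, 1, 0], [0, 1, 0], [0, 2, 1]].
Q⁴ = P·diag(625, 16, 1296)·P⁻¹ = [[625, 609, 0], [0, 16, 0], [0, 2560, 1296]].
The requested entry is 1296.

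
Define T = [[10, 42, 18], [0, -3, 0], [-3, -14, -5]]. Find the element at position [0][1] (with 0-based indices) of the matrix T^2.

Characteristic polynomial: λ^3 - 2λ^2 - 11λ + 12 = (λ - 4)(λ - 1)(λ + 3), so the eigenvalues are -3, 1, 4.
λ=1: eigenvector (-2, 0, 1).
λ=4: eigenvector (-3, 0, 1).
λ=-3: eigenvector (-6, 1, 2).
P = [[-2, -3, -6], [0, 0, 1], [1, 1, 2]], D = diag(1, 4, -3), P⁻¹ = [[1, 0, 3], [-1, -2, -2], [0, 1, 0]].
T² = P·diag(1, 16, 9)·P⁻¹ = [[46, 42, 90], [0, 9, 0], [-15, -14, -29]].
The requested entry is 42.

42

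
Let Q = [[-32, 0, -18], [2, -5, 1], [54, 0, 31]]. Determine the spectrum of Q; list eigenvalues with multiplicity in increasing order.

Characteristic polynomial: p(μ) = μ^3 + 6μ^2 - 15μ - 100 = (μ - 4)(μ + 5)^2.
Roots (with multiplicity): -5, -5, 4.

-5, -5, 4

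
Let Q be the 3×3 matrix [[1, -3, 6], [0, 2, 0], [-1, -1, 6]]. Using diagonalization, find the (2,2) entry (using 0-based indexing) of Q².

30

Characteristic polynomial: r^3 - 9r^2 + 26r - 24 = (r - 4)(r - 3)(r - 2), so the eigenvalues are 2, 3, 4.
r=2: eigenvector (3, 1, 1).
r=3: eigenvector (3, 0, 1).
r=4: eigenvector (2, 0, 1).
P = [[3, 3, 2], [1, 0, 0], [1, 1, 1]], D = diag(2, 3, 4), P⁻¹ = [[0, 1, 0], [1, -1, -2], [-1, 0, 3]].
Q² = P·diag(4, 9, 16)·P⁻¹ = [[-5, -15, 42], [0, 4, 0], [-7, -5, 30]].
The requested entry is 30.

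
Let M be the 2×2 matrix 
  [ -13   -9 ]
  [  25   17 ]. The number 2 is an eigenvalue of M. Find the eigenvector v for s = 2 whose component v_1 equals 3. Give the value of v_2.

-5

M − 2I = [[-15, -9], [25, 15]].
Solving (M − 2I)v = 0 gives the eigenspace spanned by (3, -5).
With v_1 = 3, v = (3, -5), so v_2 = -5.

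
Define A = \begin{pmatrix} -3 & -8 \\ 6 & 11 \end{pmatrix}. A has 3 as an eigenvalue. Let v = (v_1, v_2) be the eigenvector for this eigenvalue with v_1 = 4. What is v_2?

A − 3I = [[-6, -8], [6, 8]].
Solving (A − 3I)v = 0 gives the eigenspace spanned by (4, -3).
With v_1 = 4, v = (4, -3), so v_2 = -3.

-3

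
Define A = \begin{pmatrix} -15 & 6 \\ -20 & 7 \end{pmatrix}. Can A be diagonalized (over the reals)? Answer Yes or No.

Yes

Characteristic polynomial: p(μ) = μ^2 + 8μ + 15 = (μ + 3)(μ + 5).
All 2 eigenvalues are distinct, so A is diagonalizable.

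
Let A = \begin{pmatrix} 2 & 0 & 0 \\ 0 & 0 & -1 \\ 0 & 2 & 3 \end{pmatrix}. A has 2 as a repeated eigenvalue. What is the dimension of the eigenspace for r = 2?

A − 2I = [[0, 0, 0], [0, -2, -1], [0, 2, 1]].
This matrix has rank 1, so its null space has dimension 3 − 1 = 2.

2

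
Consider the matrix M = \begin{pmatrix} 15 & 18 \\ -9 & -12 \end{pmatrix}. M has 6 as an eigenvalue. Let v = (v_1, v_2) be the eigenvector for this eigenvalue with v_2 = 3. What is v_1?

M − 6I = [[9, 18], [-9, -18]].
Solving (M − 6I)v = 0 gives the eigenspace spanned by (-6, 3).
With v_2 = 3, v = (-6, 3), so v_1 = -6.

-6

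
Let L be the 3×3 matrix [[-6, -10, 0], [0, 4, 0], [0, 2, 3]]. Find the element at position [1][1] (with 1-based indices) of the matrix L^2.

Characteristic polynomial: λ^3 - λ^2 - 30λ + 72 = (λ - 4)(λ - 3)(λ + 6), so the eigenvalues are -6, 3, 4.
λ=-6: eigenvector (1, 0, 0).
λ=4: eigenvector (-1, 1, 2).
λ=3: eigenvector (0, 0, 1).
P = [[1, -1, 0], [0, 1, 0], [0, 2, 1]], D = diag(-6, 4, 3), P⁻¹ = [[1, 1, 0], [0, 1, 0], [0, -2, 1]].
L² = P·diag(36, 16, 9)·P⁻¹ = [[36, 20, 0], [0, 16, 0], [0, 14, 9]].
The requested entry is 36.

36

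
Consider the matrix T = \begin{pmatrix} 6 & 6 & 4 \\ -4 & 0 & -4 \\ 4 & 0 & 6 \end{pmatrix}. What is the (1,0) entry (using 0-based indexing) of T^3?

-304

Characteristic polynomial: s^3 - 12s^2 + 44s - 48 = (s - 6)(s - 4)(s - 2), so the eigenvalues are 2, 4, 6.
s=2: eigenvector (1, 0, -1).
s=4: eigenvector (1, 1, -2).
s=6: eigenvector (0, -2, 3).
P = [[1, 1, 0], [0, 1, -2], [-1, -2, 3]], D = diag(2, 4, 6), P⁻¹ = [[-1, -3, -2], [2, 3, 2], [1, 1, 1]].
T³ = P·diag(8, 64, 216)·P⁻¹ = [[120, 168, 112], [-304, -240, -304], [400, 288, 408]].
The requested entry is -304.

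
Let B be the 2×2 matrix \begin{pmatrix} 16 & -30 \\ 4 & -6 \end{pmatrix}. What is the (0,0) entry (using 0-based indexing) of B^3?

976

Characteristic polynomial: r^2 - 10r + 24 = (r - 6)(r - 4), so the eigenvalues are 4, 6.
r=6: eigenvector (3, 1).
r=4: eigenvector (-5, -2).
P = [[3, -5], [1, -2]], D = diag(6, 4), P⁻¹ = [[2, -5], [1, -3]].
B³ = P·diag(216, 64)·P⁻¹ = [[976, -2280], [304, -696]].
The requested entry is 976.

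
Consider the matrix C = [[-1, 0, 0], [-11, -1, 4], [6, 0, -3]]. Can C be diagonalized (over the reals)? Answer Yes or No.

No

Characteristic polynomial: p(μ) = μ^3 + 5μ^2 + 7μ + 3 = (μ + 1)^2(μ + 3).
μ = -1 has algebraic multiplicity 2; rank(C + 1I) = 2, so geometric multiplicity = 1.
Geometric multiplicity < algebraic multiplicity, so C is not diagonalizable.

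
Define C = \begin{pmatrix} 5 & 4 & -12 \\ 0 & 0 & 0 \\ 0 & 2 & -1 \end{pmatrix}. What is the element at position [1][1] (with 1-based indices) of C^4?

Characteristic polynomial: λ^3 - 4λ^2 - 5λ = λ(λ - 5)(λ + 1), so the eigenvalues are -1, 0, 5.
λ=5: eigenvector (1, 0, 0).
λ=0: eigenvector (4, 1, 2).
λ=-1: eigenvector (2, 0, 1).
P = [[1, 4, 2], [0, 1, 0], [0, 2, 1]], D = diag(5, 0, -1), P⁻¹ = [[1, 0, -2], [0, 1, 0], [0, -2, 1]].
C⁴ = P·diag(625, 0, 1)·P⁻¹ = [[625, -4, -1248], [0, 0, 0], [0, -2, 1]].
The requested entry is 625.

625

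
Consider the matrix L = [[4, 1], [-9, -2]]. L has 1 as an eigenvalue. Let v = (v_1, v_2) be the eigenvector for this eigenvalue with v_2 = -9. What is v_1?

L − 1I = [[3, 1], [-9, -3]].
Solving (L − 1I)v = 0 gives the eigenspace spanned by (3, -9).
With v_2 = -9, v = (3, -9), so v_1 = 3.

3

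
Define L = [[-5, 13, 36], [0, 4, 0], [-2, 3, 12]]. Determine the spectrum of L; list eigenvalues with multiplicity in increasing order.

3, 4, 4

Characteristic polynomial: p(μ) = μ^3 - 11μ^2 + 40μ - 48 = (μ - 4)^2(μ - 3).
Roots (with multiplicity): 3, 4, 4.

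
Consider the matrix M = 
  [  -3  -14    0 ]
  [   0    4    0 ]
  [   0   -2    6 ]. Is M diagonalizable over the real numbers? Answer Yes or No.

Yes

Characteristic polynomial: p(μ) = μ^3 - 7μ^2 - 6μ + 72 = (μ - 6)(μ - 4)(μ + 3).
All 3 eigenvalues are distinct, so M is diagonalizable.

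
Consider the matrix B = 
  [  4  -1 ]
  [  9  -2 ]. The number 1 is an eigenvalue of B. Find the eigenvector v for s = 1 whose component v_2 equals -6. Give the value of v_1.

-2

B − 1I = [[3, -1], [9, -3]].
Solving (B − 1I)v = 0 gives the eigenspace spanned by (-2, -6).
With v_2 = -6, v = (-2, -6), so v_1 = -2.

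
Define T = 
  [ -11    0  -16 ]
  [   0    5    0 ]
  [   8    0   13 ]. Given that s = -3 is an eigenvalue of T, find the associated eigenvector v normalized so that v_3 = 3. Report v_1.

T + 3I = [[-8, 0, -16], [0, 8, 0], [8, 0, 16]].
Solving (T + 3I)v = 0 gives the eigenspace spanned by (-6, 0, 3).
With v_3 = 3, v = (-6, 0, 3), so v_1 = -6.

-6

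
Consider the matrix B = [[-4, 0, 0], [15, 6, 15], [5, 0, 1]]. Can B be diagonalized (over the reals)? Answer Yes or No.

Characteristic polynomial: p(r) = r^3 - 3r^2 - 22r + 24 = (r - 6)(r - 1)(r + 4).
All 3 eigenvalues are distinct, so B is diagonalizable.

Yes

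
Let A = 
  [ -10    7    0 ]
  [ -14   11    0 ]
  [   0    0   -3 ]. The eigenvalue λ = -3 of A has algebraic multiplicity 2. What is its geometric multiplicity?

A + 3I = [[-7, 7, 0], [-14, 14, 0], [0, 0, 0]].
This matrix has rank 1, so its null space has dimension 3 − 1 = 2.

2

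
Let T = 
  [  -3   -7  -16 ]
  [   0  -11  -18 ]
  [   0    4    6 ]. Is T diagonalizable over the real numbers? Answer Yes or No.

Characteristic polynomial: p(λ) = λ^3 + 8λ^2 + 21λ + 18 = (λ + 2)(λ + 3)^2.
λ = -3 has algebraic multiplicity 2; rank(T + 3I) = 2, so geometric multiplicity = 1.
Geometric multiplicity < algebraic multiplicity, so T is not diagonalizable.

No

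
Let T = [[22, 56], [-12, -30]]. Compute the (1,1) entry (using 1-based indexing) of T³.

Characteristic polynomial: r^2 + 8r + 12 = (r + 2)(r + 6), so the eigenvalues are -6, -2.
r=-6: eigenvector (-2, 1).
r=-2: eigenvector (7, -3).
P = [[-2, 7], [1, -3]], D = diag(-6, -2), P⁻¹ = [[3, 7], [1, 2]].
T³ = P·diag(-216, -8)·P⁻¹ = [[1240, 2912], [-624, -1464]].
The requested entry is 1240.

1240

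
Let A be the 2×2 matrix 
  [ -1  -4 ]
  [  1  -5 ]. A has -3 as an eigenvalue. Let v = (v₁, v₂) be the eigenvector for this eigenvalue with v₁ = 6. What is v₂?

3

A + 3I = [[2, -4], [1, -2]].
Solving (A + 3I)v = 0 gives the eigenspace spanned by (6, 3).
With v₁ = 6, v = (6, 3), so v₂ = 3.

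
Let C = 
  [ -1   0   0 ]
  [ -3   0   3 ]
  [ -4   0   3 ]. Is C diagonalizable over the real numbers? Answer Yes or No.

Characteristic polynomial: p(λ) = λ^3 - 2λ^2 - 3λ = λ(λ - 3)(λ + 1).
All 3 eigenvalues are distinct, so C is diagonalizable.

Yes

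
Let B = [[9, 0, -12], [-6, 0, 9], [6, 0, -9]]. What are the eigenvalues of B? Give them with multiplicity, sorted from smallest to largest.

Characteristic polynomial: p(t) = t^3 - 9t = t(t - 3)(t + 3).
Roots (with multiplicity): -3, 0, 3.

-3, 0, 3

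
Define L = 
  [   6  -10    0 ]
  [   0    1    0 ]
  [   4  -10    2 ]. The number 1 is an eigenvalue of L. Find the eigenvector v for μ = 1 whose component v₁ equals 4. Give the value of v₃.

L − 1I = [[5, -10, 0], [0, 0, 0], [4, -10, 1]].
Solving (L − 1I)v = 0 gives the eigenspace spanned by (4, 2, 4).
With v₁ = 4, v = (4, 2, 4), so v₃ = 4.

4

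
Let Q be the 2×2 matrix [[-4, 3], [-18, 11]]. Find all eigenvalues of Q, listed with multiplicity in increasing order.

2, 5

Characteristic polynomial: p(s) = s^2 - 7s + 10 = (s - 5)(s - 2).
Roots (with multiplicity): 2, 5.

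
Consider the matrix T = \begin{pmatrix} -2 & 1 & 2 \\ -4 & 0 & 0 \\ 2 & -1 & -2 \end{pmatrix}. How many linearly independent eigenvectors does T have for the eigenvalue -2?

1

T + 2I = [[0, 1, 2], [-4, 2, 0], [2, -1, 0]].
This matrix has rank 2, so its null space has dimension 3 − 2 = 1.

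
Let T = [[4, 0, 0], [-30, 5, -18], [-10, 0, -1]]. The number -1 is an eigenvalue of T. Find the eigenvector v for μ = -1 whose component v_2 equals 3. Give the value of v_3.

T + 1I = [[5, 0, 0], [-30, 6, -18], [-10, 0, 0]].
Solving (T + 1I)v = 0 gives the eigenspace spanned by (0, 3, 1).
With v_2 = 3, v = (0, 3, 1), so v_3 = 1.

1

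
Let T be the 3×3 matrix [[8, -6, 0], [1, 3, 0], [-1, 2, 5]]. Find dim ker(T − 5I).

2

T − 5I = [[3, -6, 0], [1, -2, 0], [-1, 2, 0]].
This matrix has rank 1, so its null space has dimension 3 − 1 = 2.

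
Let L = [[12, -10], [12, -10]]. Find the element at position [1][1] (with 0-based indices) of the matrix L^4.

-80

Characteristic polynomial: s^2 - 2s = s(s - 2), so the eigenvalues are 0, 2.
s=2: eigenvector (1, 1).
s=0: eigenvector (5, 6).
P = [[1, 5], [1, 6]], D = diag(2, 0), P⁻¹ = [[6, -5], [-1, 1]].
L⁴ = P·diag(16, 0)·P⁻¹ = [[96, -80], [96, -80]].
The requested entry is -80.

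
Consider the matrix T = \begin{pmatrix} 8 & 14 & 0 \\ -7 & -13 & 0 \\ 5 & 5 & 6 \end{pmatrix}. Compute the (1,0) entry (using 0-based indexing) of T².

Characteristic polynomial: r^3 - r^2 - 36r + 36 = (r - 6)(r - 1)(r + 6), so the eigenvalues are -6, 1, 6.
r=1: eigenvector (2, -1, -1).
r=-6: eigenvector (-1, 1, 0).
r=6: eigenvector (0, 0, 1).
P = [[2, -1, 0], [-1, 1, 0], [-1, 0, 1]], D = diag(1, -6, 6), P⁻¹ = [[1, 1, 0], [1, 2, 0], [1, 1, 1]].
T² = P·diag(1, 36, 36)·P⁻¹ = [[-34, -70, 0], [35, 71, 0], [35, 35, 36]].
The requested entry is 35.

35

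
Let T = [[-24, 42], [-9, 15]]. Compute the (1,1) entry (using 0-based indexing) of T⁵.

44955

Characteristic polynomial: λ^2 + 9λ + 18 = (λ + 3)(λ + 6), so the eigenvalues are -6, -3.
λ=-3: eigenvector (2, 1).
λ=-6: eigenvector (7, 3).
P = [[2, 7], [1, 3]], D = diag(-3, -6), P⁻¹ = [[-3, 7], [1, -2]].
T⁵ = P·diag(-243, -7776)·P⁻¹ = [[-52974, 105462], [-22599, 44955]].
The requested entry is 44955.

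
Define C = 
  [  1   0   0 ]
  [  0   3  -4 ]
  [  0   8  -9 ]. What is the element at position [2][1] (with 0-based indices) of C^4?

-1248

Characteristic polynomial: r^3 + 5r^2 - r - 5 = (r - 1)(r + 1)(r + 5), so the eigenvalues are -5, -1, 1.
r=1: eigenvector (1, 0, 0).
r=-5: eigenvector (0, -1, -2).
r=-1: eigenvector (0, 1, 1).
P = [[1, 0, 0], [0, -1, 1], [0, -2, 1]], D = diag(1, -5, -1), P⁻¹ = [[1, 0, 0], [0, 1, -1], [0, 2, -1]].
C⁴ = P·diag(1, 625, 1)·P⁻¹ = [[1, 0, 0], [0, -623, 624], [0, -1248, 1249]].
The requested entry is -1248.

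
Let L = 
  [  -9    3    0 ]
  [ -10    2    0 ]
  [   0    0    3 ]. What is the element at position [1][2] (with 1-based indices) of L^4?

Characteristic polynomial: r^3 + 4r^2 - 9r - 36 = (r - 3)(r + 3)(r + 4), so the eigenvalues are -4, -3, 3.
r=-3: eigenvector (1, 2, 0).
r=-4: eigenvector (-3, -5, 0).
r=3: eigenvector (0, 0, 1).
P = [[1, -3, 0], [2, -5, 0], [0, 0, 1]], D = diag(-3, -4, 3), P⁻¹ = [[-5, 3, 0], [-2, 1, 0], [0, 0, 1]].
L⁴ = P·diag(81, 256, 81)·P⁻¹ = [[1131, -525, 0], [1750, -794, 0], [0, 0, 81]].
The requested entry is -525.

-525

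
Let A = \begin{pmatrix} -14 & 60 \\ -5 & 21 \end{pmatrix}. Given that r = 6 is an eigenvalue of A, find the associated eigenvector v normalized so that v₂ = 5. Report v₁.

A − 6I = [[-20, 60], [-5, 15]].
Solving (A − 6I)v = 0 gives the eigenspace spanned by (15, 5).
With v₂ = 5, v = (15, 5), so v₁ = 15.

15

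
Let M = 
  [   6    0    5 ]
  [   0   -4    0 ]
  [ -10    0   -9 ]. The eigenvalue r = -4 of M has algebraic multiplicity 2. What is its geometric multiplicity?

2

M + 4I = [[10, 0, 5], [0, 0, 0], [-10, 0, -5]].
This matrix has rank 1, so its null space has dimension 3 − 1 = 2.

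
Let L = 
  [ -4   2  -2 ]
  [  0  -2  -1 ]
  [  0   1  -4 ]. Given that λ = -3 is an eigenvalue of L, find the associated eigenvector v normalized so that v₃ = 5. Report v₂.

5

L + 3I = [[-1, 2, -2], [0, 1, -1], [0, 1, -1]].
Solving (L + 3I)v = 0 gives the eigenspace spanned by (0, 5, 5).
With v₃ = 5, v = (0, 5, 5), so v₂ = 5.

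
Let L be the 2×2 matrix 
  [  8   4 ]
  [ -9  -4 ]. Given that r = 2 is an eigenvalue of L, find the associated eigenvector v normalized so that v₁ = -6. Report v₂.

9

L − 2I = [[6, 4], [-9, -6]].
Solving (L − 2I)v = 0 gives the eigenspace spanned by (-6, 9).
With v₁ = -6, v = (-6, 9), so v₂ = 9.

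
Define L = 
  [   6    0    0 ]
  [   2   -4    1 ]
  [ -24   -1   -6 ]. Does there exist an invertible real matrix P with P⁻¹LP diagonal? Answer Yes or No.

No

Characteristic polynomial: p(μ) = μ^3 + 4μ^2 - 35μ - 150 = (μ - 6)(μ + 5)^2.
μ = -5 has algebraic multiplicity 2; rank(L + 5I) = 2, so geometric multiplicity = 1.
Geometric multiplicity < algebraic multiplicity, so L is not diagonalizable.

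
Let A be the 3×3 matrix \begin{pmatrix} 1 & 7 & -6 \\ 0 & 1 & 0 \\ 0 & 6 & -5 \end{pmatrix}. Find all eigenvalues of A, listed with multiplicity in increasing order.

-5, 1, 1

Characteristic polynomial: p(λ) = λ^3 + 3λ^2 - 9λ + 5 = (λ - 1)^2(λ + 5).
Roots (with multiplicity): -5, 1, 1.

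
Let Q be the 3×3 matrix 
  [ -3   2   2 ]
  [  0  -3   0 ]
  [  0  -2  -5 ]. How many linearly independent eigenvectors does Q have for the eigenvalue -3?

2

Q + 3I = [[0, 2, 2], [0, 0, 0], [0, -2, -2]].
This matrix has rank 1, so its null space has dimension 3 − 1 = 2.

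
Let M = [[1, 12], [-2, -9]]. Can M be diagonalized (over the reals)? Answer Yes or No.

Yes

Characteristic polynomial: p(λ) = λ^2 + 8λ + 15 = (λ + 3)(λ + 5).
All 2 eigenvalues are distinct, so M is diagonalizable.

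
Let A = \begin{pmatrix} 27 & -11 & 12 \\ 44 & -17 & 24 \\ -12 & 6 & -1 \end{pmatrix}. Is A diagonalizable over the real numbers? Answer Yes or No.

Characteristic polynomial: p(r) = r^3 - 9r^2 + 15r + 25 = (r - 5)^2(r + 1).
r = 5 has algebraic multiplicity 2; rank(A − 5I) = 2, so geometric multiplicity = 1.
Geometric multiplicity < algebraic multiplicity, so A is not diagonalizable.

No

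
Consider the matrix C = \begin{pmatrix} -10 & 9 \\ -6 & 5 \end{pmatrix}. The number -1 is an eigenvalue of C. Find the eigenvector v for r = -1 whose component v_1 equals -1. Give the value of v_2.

C + 1I = [[-9, 9], [-6, 6]].
Solving (C + 1I)v = 0 gives the eigenspace spanned by (-1, -1).
With v_1 = -1, v = (-1, -1), so v_2 = -1.

-1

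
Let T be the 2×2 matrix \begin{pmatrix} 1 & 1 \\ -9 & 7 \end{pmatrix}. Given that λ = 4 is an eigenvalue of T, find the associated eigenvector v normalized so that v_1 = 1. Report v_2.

3

T − 4I = [[-3, 1], [-9, 3]].
Solving (T − 4I)v = 0 gives the eigenspace spanned by (1, 3).
With v_1 = 1, v = (1, 3), so v_2 = 3.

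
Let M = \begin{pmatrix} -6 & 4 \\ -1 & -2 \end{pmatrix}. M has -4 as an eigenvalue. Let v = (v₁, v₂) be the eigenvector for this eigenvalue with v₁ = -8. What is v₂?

-4

M + 4I = [[-2, 4], [-1, 2]].
Solving (M + 4I)v = 0 gives the eigenspace spanned by (-8, -4).
With v₁ = -8, v = (-8, -4), so v₂ = -4.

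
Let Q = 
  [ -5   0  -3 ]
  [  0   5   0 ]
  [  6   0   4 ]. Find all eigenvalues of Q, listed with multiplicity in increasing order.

-2, 1, 5

Characteristic polynomial: p(s) = s^3 - 4s^2 - 7s + 10 = (s - 5)(s - 1)(s + 2).
Roots (with multiplicity): -2, 1, 5.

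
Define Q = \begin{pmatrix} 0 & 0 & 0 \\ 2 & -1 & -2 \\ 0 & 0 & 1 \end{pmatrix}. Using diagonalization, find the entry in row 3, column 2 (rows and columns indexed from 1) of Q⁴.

0

Characteristic polynomial: t^3 - t = t(t - 1)(t + 1), so the eigenvalues are -1, 0, 1.
t=1: eigenvector (0, -1, 1).
t=-1: eigenvector (0, 1, 0).
t=0: eigenvector (1, 2, 0).
P = [[0, 0, 1], [-1, 1, 2], [1, 0, 0]], D = diag(1, -1, 0), P⁻¹ = [[0, 0, 1], [-2, 1, 1], [1, 0, 0]].
Q⁴ = P·diag(1, 1, 0)·P⁻¹ = [[0, 0, 0], [-2, 1, 0], [0, 0, 1]].
The requested entry is 0.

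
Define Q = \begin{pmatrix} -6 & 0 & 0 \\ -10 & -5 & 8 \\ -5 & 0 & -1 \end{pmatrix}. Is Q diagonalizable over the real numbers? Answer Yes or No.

Characteristic polynomial: p(r) = r^3 + 12r^2 + 41r + 30 = (r + 1)(r + 5)(r + 6).
All 3 eigenvalues are distinct, so Q is diagonalizable.

Yes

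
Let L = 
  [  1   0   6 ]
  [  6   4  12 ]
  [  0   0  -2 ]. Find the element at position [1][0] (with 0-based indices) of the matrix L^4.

510

Characteristic polynomial: s^3 - 3s^2 - 6s + 8 = (s - 4)(s - 1)(s + 2), so the eigenvalues are -2, 1, 4.
s=4: eigenvector (0, 1, 0).
s=1: eigenvector (1, -2, 0).
s=-2: eigenvector (-2, 0, 1).
P = [[0, 1, -2], [1, -2, 0], [0, 0, 1]], D = diag(4, 1, -2), P⁻¹ = [[2, 1, 4], [1, 0, 2], [0, 0, 1]].
L⁴ = P·diag(256, 1, 16)·P⁻¹ = [[1, 0, -30], [510, 256, 1020], [0, 0, 16]].
The requested entry is 510.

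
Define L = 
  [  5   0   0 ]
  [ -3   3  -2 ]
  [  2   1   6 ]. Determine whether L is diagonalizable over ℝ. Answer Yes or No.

Characteristic polynomial: p(r) = r^3 - 14r^2 + 65r - 100 = (r - 5)^2(r - 4).
r = 5 has algebraic multiplicity 2; rank(L − 5I) = 2, so geometric multiplicity = 1.
Geometric multiplicity < algebraic multiplicity, so L is not diagonalizable.

No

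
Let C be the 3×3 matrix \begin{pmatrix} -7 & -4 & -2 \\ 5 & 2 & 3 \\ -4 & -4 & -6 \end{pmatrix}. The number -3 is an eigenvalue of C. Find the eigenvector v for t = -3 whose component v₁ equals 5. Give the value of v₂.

-5

C + 3I = [[-4, -4, -2], [5, 5, 3], [-4, -4, -3]].
Solving (C + 3I)v = 0 gives the eigenspace spanned by (5, -5, 0).
With v₁ = 5, v = (5, -5, 0), so v₂ = -5.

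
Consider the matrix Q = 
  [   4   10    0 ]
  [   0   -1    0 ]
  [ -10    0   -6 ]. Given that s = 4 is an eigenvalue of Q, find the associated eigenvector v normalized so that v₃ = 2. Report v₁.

Q − 4I = [[0, 10, 0], [0, -5, 0], [-10, 0, -10]].
Solving (Q − 4I)v = 0 gives the eigenspace spanned by (-2, 0, 2).
With v₃ = 2, v = (-2, 0, 2), so v₁ = -2.

-2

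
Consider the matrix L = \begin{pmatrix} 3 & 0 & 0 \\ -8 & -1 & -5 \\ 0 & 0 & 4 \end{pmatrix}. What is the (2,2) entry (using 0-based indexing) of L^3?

Characteristic polynomial: s^3 - 6s^2 + 5s + 12 = (s - 4)(s - 3)(s + 1), so the eigenvalues are -1, 3, 4.
s=3: eigenvector (1, -2, 0).
s=-1: eigenvector (0, 1, 0).
s=4: eigenvector (0, -1, 1).
P = [[1, 0, 0], [-2, 1, -1], [0, 0, 1]], D = diag(3, -1, 4), P⁻¹ = [[1, 0, 0], [2, 1, 1], [0, 0, 1]].
L³ = P·diag(27, -1, 64)·P⁻¹ = [[27, 0, 0], [-56, -1, -65], [0, 0, 64]].
The requested entry is 64.

64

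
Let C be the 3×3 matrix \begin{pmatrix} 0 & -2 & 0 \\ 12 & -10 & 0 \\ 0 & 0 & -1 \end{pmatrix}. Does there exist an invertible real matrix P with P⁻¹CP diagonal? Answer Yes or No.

Characteristic polynomial: p(μ) = μ^3 + 11μ^2 + 34μ + 24 = (μ + 1)(μ + 4)(μ + 6).
All 3 eigenvalues are distinct, so C is diagonalizable.

Yes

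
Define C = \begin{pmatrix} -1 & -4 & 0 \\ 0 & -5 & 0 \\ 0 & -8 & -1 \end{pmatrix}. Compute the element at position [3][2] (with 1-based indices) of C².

48

Characteristic polynomial: μ^3 + 7μ^2 + 11μ + 5 = (μ + 1)^2(μ + 5), so the eigenvalues are -5, -1, -1.
μ=-1: eigenvector (1, 0, 2).
μ=-1: eigenvector (0, 0, 1).
μ=-5: eigenvector (1, 1, 2).
P = [[1, 0, 1], [0, 0, 1], [2, 1, 2]], D = diag(-1, -1, -5), P⁻¹ = [[1, -1, 0], [-2, 0, 1], [0, 1, 0]].
C² = P·diag(1, 1, 25)·P⁻¹ = [[1, 24, 0], [0, 25, 0], [0, 48, 1]].
The requested entry is 48.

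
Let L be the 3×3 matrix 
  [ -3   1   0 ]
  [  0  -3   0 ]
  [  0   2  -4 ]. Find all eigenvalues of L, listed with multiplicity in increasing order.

-4, -3, -3

Characteristic polynomial: p(μ) = μ^3 + 10μ^2 + 33μ + 36 = (μ + 3)^2(μ + 4).
Roots (with multiplicity): -4, -3, -3.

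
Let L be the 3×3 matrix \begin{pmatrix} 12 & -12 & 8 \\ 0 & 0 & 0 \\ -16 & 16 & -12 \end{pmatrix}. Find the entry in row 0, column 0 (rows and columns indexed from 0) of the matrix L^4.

256

Characteristic polynomial: μ^3 - 16μ = μ(μ - 4)(μ + 4), so the eigenvalues are -4, 0, 4.
μ=-4: eigenvector (-1, 0, 2).
μ=0: eigenvector (1, 1, 0).
μ=4: eigenvector (1, 0, -1).
P = [[-1, 1, 1], [0, 1, 0], [2, 0, -1]], D = diag(-4, 0, 4), P⁻¹ = [[1, -1, 1], [0, 1, 0], [2, -2, 1]].
L⁴ = P·diag(256, 0, 256)·P⁻¹ = [[256, -256, 0], [0, 0, 0], [0, 0, 256]].
The requested entry is 256.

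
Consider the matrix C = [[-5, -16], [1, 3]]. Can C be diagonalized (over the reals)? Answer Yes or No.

No

Characteristic polynomial: p(λ) = λ^2 + 2λ + 1 = (λ + 1)^2.
λ = -1 has algebraic multiplicity 2; rank(C + 1I) = 1, so geometric multiplicity = 1.
Geometric multiplicity < algebraic multiplicity, so C is not diagonalizable.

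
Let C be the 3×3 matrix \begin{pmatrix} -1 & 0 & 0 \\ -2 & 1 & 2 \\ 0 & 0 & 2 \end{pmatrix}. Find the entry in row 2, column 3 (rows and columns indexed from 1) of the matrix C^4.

30

Characteristic polynomial: t^3 - 2t^2 - t + 2 = (t - 2)(t - 1)(t + 1), so the eigenvalues are -1, 1, 2.
t=1: eigenvector (0, 1, 0).
t=-1: eigenvector (1, 1, 0).
t=2: eigenvector (0, 2, 1).
P = [[0, 1, 0], [1, 1, 2], [0, 0, 1]], D = diag(1, -1, 2), P⁻¹ = [[-1, 1, -2], [1, 0, 0], [0, 0, 1]].
C⁴ = P·diag(1, 1, 16)·P⁻¹ = [[1, 0, 0], [0, 1, 30], [0, 0, 16]].
The requested entry is 30.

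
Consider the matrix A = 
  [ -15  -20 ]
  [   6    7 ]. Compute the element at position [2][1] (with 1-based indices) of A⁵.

Characteristic polynomial: t^2 + 8t + 15 = (t + 3)(t + 5), so the eigenvalues are -5, -3.
t=-5: eigenvector (-2, 1).
t=-3: eigenvector (-5, 3).
P = [[-2, -5], [1, 3]], D = diag(-5, -3), P⁻¹ = [[-3, -5], [1, 2]].
A⁵ = P·diag(-3125, -243)·P⁻¹ = [[-17535, -28820], [8646, 14167]].
The requested entry is 8646.

8646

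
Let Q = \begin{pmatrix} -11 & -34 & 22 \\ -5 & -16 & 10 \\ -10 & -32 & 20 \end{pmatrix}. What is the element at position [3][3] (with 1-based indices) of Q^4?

Characteristic polynomial: s^3 + 7s^2 + 6s = s(s + 1)(s + 6), so the eigenvalues are -6, -1, 0.
s=-6: eigenvector (2, 1, 2).
s=0: eigenvector (2, 0, 1).
s=-1: eigenvector (1, 1, 2).
P = [[2, 2, 1], [1, 0, 1], [2, 1, 2]], D = diag(-6, 0, -1), P⁻¹ = [[1, 3, -2], [0, -2, 1], [-1, -2, 2]].
Q⁴ = P·diag(1296, 0, 1)·P⁻¹ = [[2591, 7774, -5182], [1295, 3886, -2590], [2590, 7772, -5180]].
The requested entry is -5180.

-5180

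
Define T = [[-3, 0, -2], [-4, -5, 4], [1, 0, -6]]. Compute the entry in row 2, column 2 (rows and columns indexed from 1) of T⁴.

625

Characteristic polynomial: λ^3 + 14λ^2 + 65λ + 100 = (λ + 4)(λ + 5)^2, so the eigenvalues are -5, -5, -4.
λ=-4: eigenvector (2, -4, 1).
λ=-5: eigenvector (0, 1, 0).
λ=-5: eigenvector (1, -2, 1).
P = [[2, 0, 1], [-4, 1, -2], [1, 0, 1]], D = diag(-4, -5, -5), P⁻¹ = [[1, 0, -1], [2, 1, 0], [-1, 0, 2]].
T⁴ = P·diag(256, 625, 625)·P⁻¹ = [[-113, 0, 738], [1476, 625, -1476], [-369, 0, 994]].
The requested entry is 625.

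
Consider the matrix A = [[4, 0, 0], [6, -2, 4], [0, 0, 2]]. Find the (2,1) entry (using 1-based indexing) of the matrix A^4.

Characteristic polynomial: μ^3 - 4μ^2 - 4μ + 16 = (μ - 4)(μ - 2)(μ + 2), so the eigenvalues are -2, 2, 4.
μ=4: eigenvector (1, 1, 0).
μ=-2: eigenvector (0, 1, 0).
μ=2: eigenvector (0, 1, 1).
P = [[1, 0, 0], [1, 1, 1], [0, 0, 1]], D = diag(4, -2, 2), P⁻¹ = [[1, 0, 0], [-1, 1, -1], [0, 0, 1]].
A⁴ = P·diag(256, 16, 16)·P⁻¹ = [[256, 0, 0], [240, 16, 0], [0, 0, 16]].
The requested entry is 240.

240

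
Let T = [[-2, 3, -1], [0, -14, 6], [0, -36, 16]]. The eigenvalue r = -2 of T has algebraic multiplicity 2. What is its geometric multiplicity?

1

T + 2I = [[0, 3, -1], [0, -12, 6], [0, -36, 18]].
This matrix has rank 2, so its null space has dimension 3 − 2 = 1.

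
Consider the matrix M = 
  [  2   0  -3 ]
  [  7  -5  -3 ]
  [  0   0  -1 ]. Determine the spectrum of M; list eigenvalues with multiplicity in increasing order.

Characteristic polynomial: p(s) = s^3 + 4s^2 - 7s - 10 = (s - 2)(s + 1)(s + 5).
Roots (with multiplicity): -5, -1, 2.

-5, -1, 2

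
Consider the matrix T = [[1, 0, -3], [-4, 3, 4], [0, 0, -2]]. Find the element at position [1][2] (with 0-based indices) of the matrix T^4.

160

Characteristic polynomial: r^3 - 2r^2 - 5r + 6 = (r - 3)(r - 1)(r + 2), so the eigenvalues are -2, 1, 3.
r=1: eigenvector (1, 2, 0).
r=3: eigenvector (0, 1, 0).
r=-2: eigenvector (1, 0, 1).
P = [[1, 0, 1], [2, 1, 0], [0, 0, 1]], D = diag(1, 3, -2), P⁻¹ = [[1, 0, -1], [-2, 1, 2], [0, 0, 1]].
T⁴ = P·diag(1, 81, 16)·P⁻¹ = [[1, 0, 15], [-160, 81, 160], [0, 0, 16]].
The requested entry is 160.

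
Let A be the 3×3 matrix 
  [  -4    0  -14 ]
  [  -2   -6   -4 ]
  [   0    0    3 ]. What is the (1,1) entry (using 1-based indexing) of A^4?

256

Characteristic polynomial: λ^3 + 7λ^2 - 6λ - 72 = (λ - 3)(λ + 4)(λ + 6), so the eigenvalues are -6, -4, 3.
λ=-6: eigenvector (0, 1, 0).
λ=-4: eigenvector (1, -1, 0).
λ=3: eigenvector (-2, 0, 1).
P = [[0, 1, -2], [1, -1, 0], [0, 0, 1]], D = diag(-6, -4, 3), P⁻¹ = [[1, 1, 2], [1, 0, 2], [0, 0, 1]].
A⁴ = P·diag(1296, 256, 81)·P⁻¹ = [[256, 0, 350], [1040, 1296, 2080], [0, 0, 81]].
The requested entry is 256.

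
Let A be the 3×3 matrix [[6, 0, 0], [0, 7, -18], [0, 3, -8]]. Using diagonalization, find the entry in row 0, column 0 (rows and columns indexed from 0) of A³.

216

Characteristic polynomial: r^3 - 5r^2 - 8r + 12 = (r - 6)(r - 1)(r + 2), so the eigenvalues are -2, 1, 6.
r=1: eigenvector (0, -3, -1).
r=6: eigenvector (1, 0, 0).
r=-2: eigenvector (0, -2, -1).
P = [[0, 1, 0], [-3, 0, -2], [-1, 0, -1]], D = diag(1, 6, -2), P⁻¹ = [[0, -1, 2], [1, 0, 0], [0, 1, -3]].
A³ = P·diag(1, 216, -8)·P⁻¹ = [[216, 0, 0], [0, 19, -54], [0, 9, -26]].
The requested entry is 216.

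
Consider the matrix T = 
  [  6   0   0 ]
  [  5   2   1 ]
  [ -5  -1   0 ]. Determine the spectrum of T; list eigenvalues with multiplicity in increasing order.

Characteristic polynomial: p(s) = s^3 - 8s^2 + 13s - 6 = (s - 6)(s - 1)^2.
Roots (with multiplicity): 1, 1, 6.

1, 1, 6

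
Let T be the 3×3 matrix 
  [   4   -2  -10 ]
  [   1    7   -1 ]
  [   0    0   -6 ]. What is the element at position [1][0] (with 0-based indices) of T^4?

671

Characteristic polynomial: s^3 - 5s^2 - 36s + 180 = (s - 6)(s - 5)(s + 6), so the eigenvalues are -6, 5, 6.
s=6: eigenvector (-1, 1, 0).
s=-6: eigenvector (1, 0, 1).
s=5: eigenvector (-2, 1, 0).
P = [[-1, 1, -2], [1, 0, 1], [0, 1, 0]], D = diag(6, -6, 5), P⁻¹ = [[1, 2, -1], [0, 0, 1], [-1, -1, 1]].
T⁴ = P·diag(1296, 1296, 625)·P⁻¹ = [[-46, -1342, 1342], [671, 1967, -671], [0, 0, 1296]].
The requested entry is 671.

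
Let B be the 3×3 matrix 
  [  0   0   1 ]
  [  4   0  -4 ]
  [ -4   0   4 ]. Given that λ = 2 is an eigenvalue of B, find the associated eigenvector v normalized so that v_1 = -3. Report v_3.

B − 2I = [[-2, 0, 1], [4, -2, -4], [-4, 0, 2]].
Solving (B − 2I)v = 0 gives the eigenspace spanned by (-3, 6, -6).
With v_1 = -3, v = (-3, 6, -6), so v_3 = -6.

-6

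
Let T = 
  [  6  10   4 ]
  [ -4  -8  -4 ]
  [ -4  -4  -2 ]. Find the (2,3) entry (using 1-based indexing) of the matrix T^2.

Characteristic polynomial: λ^3 + 4λ^2 - 4λ - 16 = (λ - 2)(λ + 2)(λ + 4), so the eigenvalues are -4, -2, 2.
λ=-2: eigenvector (2, -2, 1).
λ=-4: eigenvector (-1, 1, 0).
λ=2: eigenvector (1, 0, -1).
P = [[2, -1, 1], [-2, 1, 0], [1, 0, -1]], D = diag(-2, -4, 2), P⁻¹ = [[1, 1, 1], [2, 3, 2], [1, 1, 0]].
T² = P·diag(4, 16, 4)·P⁻¹ = [[-20, -36, -24], [24, 40, 24], [0, 0, 4]].
The requested entry is 24.

24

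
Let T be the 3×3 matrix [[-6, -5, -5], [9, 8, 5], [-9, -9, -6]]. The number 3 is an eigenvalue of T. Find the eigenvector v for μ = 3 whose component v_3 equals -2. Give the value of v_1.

0

T − 3I = [[-9, -5, -5], [9, 5, 5], [-9, -9, -9]].
Solving (T − 3I)v = 0 gives the eigenspace spanned by (0, 2, -2).
With v_3 = -2, v = (0, 2, -2), so v_1 = 0.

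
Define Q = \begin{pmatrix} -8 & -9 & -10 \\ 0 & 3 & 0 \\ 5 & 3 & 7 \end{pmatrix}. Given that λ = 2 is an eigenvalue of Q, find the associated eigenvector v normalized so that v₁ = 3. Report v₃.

Q − 2I = [[-10, -9, -10], [0, 1, 0], [5, 3, 5]].
Solving (Q − 2I)v = 0 gives the eigenspace spanned by (3, 0, -3).
With v₁ = 3, v = (3, 0, -3), so v₃ = -3.

-3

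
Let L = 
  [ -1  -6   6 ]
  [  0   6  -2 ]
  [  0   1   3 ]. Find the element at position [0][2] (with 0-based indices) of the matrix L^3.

Characteristic polynomial: λ^3 - 8λ^2 + 11λ + 20 = (λ - 5)(λ - 4)(λ + 1), so the eigenvalues are -1, 4, 5.
λ=-1: eigenvector (1, 0, 0).
λ=4: eigenvector (0, 1, 1).
λ=5: eigenvector (1, -2, -1).
P = [[1, 0, 1], [0, 1, -2], [0, 1, -1]], D = diag(-1, 4, 5), P⁻¹ = [[1, 1, -1], [0, -1, 2], [0, -1, 1]].
L³ = P·diag(-1, 64, 125)·P⁻¹ = [[-1, -126, 126], [0, 186, -122], [0, 61, 3]].
The requested entry is 126.

126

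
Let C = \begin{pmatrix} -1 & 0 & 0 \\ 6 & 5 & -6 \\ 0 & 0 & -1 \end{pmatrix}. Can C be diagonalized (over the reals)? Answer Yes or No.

Yes

Characteristic polynomial: p(t) = t^3 - 3t^2 - 9t - 5 = (t - 5)(t + 1)^2.
t = -1 has algebraic multiplicity 2; rank(C + 1I) = 1, so geometric multiplicity = 2.
Every eigenvalue has geometric = algebraic multiplicity, so C is diagonalizable.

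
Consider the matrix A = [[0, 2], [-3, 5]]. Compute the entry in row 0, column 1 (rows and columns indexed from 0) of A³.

Characteristic polynomial: μ^2 - 5μ + 6 = (μ - 3)(μ - 2), so the eigenvalues are 2, 3.
μ=2: eigenvector (1, 1).
μ=3: eigenvector (-2, -3).
P = [[1, -2], [1, -3]], D = diag(2, 3), P⁻¹ = [[3, -2], [1, -1]].
A³ = P·diag(8, 27)·P⁻¹ = [[-30, 38], [-57, 65]].
The requested entry is 38.

38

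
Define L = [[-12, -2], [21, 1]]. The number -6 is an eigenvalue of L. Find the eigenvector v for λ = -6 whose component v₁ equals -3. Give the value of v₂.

L + 6I = [[-6, -2], [21, 7]].
Solving (L + 6I)v = 0 gives the eigenspace spanned by (-3, 9).
With v₁ = -3, v = (-3, 9), so v₂ = 9.

9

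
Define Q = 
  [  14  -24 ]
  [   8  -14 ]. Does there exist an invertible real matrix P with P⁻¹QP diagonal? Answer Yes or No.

Characteristic polynomial: p(λ) = λ^2 - 4 = (λ - 2)(λ + 2).
All 2 eigenvalues are distinct, so Q is diagonalizable.

Yes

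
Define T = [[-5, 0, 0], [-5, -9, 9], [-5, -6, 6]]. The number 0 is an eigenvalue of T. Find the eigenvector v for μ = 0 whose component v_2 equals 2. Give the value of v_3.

T = [[-5, 0, 0], [-5, -9, 9], [-5, -6, 6]].
Solving (T)v = 0 gives the eigenspace spanned by (0, 2, 2).
With v_2 = 2, v = (0, 2, 2), so v_3 = 2.

2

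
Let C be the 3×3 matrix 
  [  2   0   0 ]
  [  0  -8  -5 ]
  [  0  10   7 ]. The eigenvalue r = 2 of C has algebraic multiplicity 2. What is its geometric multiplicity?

C − 2I = [[0, 0, 0], [0, -10, -5], [0, 10, 5]].
This matrix has rank 1, so its null space has dimension 3 − 1 = 2.

2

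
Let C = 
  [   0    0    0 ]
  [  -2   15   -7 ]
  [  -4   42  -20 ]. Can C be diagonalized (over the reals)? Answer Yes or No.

Yes

Characteristic polynomial: p(t) = t^3 + 5t^2 - 6t = t(t - 1)(t + 6).
All 3 eigenvalues are distinct, so C is diagonalizable.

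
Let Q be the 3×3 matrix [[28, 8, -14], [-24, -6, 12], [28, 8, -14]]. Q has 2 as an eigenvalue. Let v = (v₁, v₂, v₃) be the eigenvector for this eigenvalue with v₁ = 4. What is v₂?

Q − 2I = [[26, 8, -14], [-24, -8, 12], [28, 8, -16]].
Solving (Q − 2I)v = 0 gives the eigenspace spanned by (4, -6, 4).
With v₁ = 4, v = (4, -6, 4), so v₂ = -6.

-6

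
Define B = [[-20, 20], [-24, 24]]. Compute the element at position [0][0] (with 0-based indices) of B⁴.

-1280

Characteristic polynomial: μ^2 - 4μ = μ(μ - 4), so the eigenvalues are 0, 4.
μ=0: eigenvector (1, 1).
μ=4: eigenvector (5, 6).
P = [[1, 5], [1, 6]], D = diag(0, 4), P⁻¹ = [[6, -5], [-1, 1]].
B⁴ = P·diag(0, 256)·P⁻¹ = [[-1280, 1280], [-1536, 1536]].
The requested entry is -1280.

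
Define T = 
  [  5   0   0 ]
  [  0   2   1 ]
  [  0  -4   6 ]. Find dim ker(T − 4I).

T − 4I = [[1, 0, 0], [0, -2, 1], [0, -4, 2]].
This matrix has rank 2, so its null space has dimension 3 − 2 = 1.

1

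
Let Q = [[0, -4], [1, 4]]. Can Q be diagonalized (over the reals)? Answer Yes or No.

Characteristic polynomial: p(t) = t^2 - 4t + 4 = (t - 2)^2.
t = 2 has algebraic multiplicity 2; rank(Q − 2I) = 1, so geometric multiplicity = 1.
Geometric multiplicity < algebraic multiplicity, so Q is not diagonalizable.

No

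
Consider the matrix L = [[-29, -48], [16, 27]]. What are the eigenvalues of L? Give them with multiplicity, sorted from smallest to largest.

Characteristic polynomial: p(μ) = μ^2 + 2μ - 15 = (μ - 3)(μ + 5).
Roots (with multiplicity): -5, 3.

-5, 3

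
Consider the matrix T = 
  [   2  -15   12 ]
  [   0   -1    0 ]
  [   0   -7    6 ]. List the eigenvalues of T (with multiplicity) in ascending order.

-1, 2, 6

Characteristic polynomial: p(s) = s^3 - 7s^2 + 4s + 12 = (s - 6)(s - 2)(s + 1).
Roots (with multiplicity): -1, 2, 6.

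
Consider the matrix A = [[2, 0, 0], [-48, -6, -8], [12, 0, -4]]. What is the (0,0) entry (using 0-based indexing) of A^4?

Characteristic polynomial: t^3 + 8t^2 + 4t - 48 = (t - 2)(t + 4)(t + 6), so the eigenvalues are -6, -4, 2.
t=-4: eigenvector (0, -4, 1).
t=-6: eigenvector (0, 1, 0).
t=2: eigenvector (1, -8, 2).
P = [[0, 0, 1], [-4, 1, -8], [1, 0, 2]], D = diag(-4, -6, 2), P⁻¹ = [[-2, 0, 1], [0, 1, 4], [1, 0, 0]].
A⁴ = P·diag(256, 1296, 16)·P⁻¹ = [[16, 0, 0], [1920, 1296, 4160], [-480, 0, 256]].
The requested entry is 16.

16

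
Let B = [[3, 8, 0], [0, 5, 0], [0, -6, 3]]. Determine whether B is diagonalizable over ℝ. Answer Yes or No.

Yes

Characteristic polynomial: p(r) = r^3 - 11r^2 + 39r - 45 = (r - 5)(r - 3)^2.
r = 3 has algebraic multiplicity 2; rank(B − 3I) = 1, so geometric multiplicity = 2.
Every eigenvalue has geometric = algebraic multiplicity, so B is diagonalizable.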